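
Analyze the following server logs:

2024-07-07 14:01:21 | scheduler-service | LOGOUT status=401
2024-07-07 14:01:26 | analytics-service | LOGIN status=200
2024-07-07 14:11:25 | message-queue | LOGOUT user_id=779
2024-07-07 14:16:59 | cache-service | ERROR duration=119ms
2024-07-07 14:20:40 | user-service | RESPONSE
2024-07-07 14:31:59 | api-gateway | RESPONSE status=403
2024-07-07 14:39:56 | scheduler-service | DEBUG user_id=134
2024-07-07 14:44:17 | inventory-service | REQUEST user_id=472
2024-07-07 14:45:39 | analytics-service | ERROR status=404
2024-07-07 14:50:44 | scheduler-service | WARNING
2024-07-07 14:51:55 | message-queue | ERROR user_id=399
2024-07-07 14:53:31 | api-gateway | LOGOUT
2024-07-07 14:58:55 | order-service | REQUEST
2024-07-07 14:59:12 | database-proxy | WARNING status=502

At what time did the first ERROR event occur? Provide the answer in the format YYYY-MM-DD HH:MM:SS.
2024-07-07 14:16:59

To find the first event:

1. Filter for all ERROR events
2. Sort by timestamp
3. Select the first one
4. Timestamp: 2024-07-07 14:16:59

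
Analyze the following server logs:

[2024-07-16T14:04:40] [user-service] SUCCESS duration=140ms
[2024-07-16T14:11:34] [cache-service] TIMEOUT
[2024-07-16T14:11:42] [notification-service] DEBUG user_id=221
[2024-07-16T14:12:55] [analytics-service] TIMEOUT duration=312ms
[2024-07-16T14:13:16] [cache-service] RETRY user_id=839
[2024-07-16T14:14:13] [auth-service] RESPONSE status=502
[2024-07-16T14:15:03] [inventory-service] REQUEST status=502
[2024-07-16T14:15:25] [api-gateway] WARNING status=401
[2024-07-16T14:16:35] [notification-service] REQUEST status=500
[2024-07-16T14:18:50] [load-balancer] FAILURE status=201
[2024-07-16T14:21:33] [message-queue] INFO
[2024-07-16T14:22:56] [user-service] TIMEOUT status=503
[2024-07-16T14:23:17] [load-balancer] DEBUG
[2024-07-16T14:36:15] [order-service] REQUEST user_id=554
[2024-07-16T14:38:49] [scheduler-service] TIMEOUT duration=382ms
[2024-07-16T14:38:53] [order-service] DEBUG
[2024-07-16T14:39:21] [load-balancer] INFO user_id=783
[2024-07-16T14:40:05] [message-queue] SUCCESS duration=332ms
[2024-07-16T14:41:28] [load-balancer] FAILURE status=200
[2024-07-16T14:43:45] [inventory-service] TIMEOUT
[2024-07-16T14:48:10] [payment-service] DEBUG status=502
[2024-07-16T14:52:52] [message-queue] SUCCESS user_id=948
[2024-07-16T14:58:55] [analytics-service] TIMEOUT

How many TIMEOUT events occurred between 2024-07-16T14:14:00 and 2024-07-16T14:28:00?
1

To count events in the time window:

1. Window boundaries: 2024-07-16T14:14:00 to 2024-07-16T14:28:00
2. Filter for TIMEOUT events within this window
3. Count matching events: 1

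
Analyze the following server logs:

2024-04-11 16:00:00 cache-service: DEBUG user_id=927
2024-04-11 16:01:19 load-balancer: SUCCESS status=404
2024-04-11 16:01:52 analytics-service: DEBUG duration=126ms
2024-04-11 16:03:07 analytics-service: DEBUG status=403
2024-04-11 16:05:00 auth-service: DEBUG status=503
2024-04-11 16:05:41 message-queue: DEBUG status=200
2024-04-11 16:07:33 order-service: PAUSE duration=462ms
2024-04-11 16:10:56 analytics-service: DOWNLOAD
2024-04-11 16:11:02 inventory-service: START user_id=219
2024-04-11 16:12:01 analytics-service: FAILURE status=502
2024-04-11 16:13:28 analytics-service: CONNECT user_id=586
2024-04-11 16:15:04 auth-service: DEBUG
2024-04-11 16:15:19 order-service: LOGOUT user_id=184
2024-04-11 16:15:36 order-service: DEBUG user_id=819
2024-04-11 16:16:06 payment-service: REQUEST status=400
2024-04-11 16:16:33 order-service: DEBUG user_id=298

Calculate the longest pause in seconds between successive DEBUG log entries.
563

To find the longest gap:

1. Extract all DEBUG events in chronological order
2. Calculate time differences between consecutive events
3. Find the maximum difference
4. Longest gap: 563 seconds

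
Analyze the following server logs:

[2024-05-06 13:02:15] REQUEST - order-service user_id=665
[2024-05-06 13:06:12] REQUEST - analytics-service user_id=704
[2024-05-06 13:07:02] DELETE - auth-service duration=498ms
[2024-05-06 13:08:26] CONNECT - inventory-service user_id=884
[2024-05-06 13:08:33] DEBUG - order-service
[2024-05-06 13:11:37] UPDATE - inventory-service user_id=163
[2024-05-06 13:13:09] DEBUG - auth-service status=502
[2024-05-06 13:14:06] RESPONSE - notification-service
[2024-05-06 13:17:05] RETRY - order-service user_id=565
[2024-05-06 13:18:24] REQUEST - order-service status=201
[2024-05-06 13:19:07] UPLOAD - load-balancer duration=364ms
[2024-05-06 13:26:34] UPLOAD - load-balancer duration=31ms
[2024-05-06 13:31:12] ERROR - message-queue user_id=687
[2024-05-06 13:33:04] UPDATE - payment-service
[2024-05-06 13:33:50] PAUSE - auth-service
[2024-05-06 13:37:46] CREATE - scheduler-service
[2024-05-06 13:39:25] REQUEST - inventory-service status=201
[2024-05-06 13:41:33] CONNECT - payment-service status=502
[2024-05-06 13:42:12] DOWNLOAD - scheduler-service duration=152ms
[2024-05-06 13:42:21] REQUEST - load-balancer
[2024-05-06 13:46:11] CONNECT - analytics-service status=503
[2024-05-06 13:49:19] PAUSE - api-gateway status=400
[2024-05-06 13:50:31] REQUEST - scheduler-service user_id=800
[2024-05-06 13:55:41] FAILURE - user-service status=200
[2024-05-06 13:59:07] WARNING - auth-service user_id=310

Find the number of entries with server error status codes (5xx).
3

To find matching entries:

1. Pattern to match: server error status codes (5xx)
2. Scan each log entry for the pattern
3. Count matches: 3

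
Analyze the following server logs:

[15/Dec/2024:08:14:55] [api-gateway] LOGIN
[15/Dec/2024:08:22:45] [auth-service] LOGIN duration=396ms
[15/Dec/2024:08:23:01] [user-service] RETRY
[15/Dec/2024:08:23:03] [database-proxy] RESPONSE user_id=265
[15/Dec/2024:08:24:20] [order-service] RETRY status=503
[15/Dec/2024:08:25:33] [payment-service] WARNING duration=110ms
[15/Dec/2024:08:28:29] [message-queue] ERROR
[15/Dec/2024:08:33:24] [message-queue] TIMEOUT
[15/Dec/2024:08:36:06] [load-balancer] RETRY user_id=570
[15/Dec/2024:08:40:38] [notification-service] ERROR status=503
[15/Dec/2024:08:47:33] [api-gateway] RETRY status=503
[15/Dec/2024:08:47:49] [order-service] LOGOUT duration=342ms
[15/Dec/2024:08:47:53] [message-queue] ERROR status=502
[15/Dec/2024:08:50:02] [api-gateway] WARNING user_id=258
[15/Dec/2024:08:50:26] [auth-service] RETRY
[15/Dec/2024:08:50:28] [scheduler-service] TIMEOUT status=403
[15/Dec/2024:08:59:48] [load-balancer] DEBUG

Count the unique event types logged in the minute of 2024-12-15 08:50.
3

To count unique event types:

1. Filter events in the minute starting at 2024-12-15 08:50
2. Extract event types from matching entries
3. Count unique types: 3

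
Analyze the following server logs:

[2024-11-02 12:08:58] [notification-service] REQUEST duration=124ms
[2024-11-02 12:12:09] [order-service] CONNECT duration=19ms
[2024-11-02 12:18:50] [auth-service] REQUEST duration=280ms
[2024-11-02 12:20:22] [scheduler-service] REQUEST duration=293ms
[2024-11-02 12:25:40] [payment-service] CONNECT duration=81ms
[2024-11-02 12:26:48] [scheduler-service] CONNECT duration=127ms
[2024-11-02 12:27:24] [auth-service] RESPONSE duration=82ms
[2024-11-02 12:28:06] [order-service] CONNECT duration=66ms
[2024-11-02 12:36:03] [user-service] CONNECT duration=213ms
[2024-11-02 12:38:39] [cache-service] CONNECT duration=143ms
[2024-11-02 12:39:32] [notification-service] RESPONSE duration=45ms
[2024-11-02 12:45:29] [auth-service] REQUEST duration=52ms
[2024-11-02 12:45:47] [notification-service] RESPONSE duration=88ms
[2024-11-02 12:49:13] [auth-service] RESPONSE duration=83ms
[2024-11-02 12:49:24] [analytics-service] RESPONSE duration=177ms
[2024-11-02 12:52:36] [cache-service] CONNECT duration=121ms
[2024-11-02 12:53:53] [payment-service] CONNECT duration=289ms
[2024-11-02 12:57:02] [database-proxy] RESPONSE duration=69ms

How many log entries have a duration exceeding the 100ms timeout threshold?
9

To count timeouts:

1. Threshold: 100ms
2. Extract duration from each log entry
3. Count entries where duration > 100
4. Timeout count: 9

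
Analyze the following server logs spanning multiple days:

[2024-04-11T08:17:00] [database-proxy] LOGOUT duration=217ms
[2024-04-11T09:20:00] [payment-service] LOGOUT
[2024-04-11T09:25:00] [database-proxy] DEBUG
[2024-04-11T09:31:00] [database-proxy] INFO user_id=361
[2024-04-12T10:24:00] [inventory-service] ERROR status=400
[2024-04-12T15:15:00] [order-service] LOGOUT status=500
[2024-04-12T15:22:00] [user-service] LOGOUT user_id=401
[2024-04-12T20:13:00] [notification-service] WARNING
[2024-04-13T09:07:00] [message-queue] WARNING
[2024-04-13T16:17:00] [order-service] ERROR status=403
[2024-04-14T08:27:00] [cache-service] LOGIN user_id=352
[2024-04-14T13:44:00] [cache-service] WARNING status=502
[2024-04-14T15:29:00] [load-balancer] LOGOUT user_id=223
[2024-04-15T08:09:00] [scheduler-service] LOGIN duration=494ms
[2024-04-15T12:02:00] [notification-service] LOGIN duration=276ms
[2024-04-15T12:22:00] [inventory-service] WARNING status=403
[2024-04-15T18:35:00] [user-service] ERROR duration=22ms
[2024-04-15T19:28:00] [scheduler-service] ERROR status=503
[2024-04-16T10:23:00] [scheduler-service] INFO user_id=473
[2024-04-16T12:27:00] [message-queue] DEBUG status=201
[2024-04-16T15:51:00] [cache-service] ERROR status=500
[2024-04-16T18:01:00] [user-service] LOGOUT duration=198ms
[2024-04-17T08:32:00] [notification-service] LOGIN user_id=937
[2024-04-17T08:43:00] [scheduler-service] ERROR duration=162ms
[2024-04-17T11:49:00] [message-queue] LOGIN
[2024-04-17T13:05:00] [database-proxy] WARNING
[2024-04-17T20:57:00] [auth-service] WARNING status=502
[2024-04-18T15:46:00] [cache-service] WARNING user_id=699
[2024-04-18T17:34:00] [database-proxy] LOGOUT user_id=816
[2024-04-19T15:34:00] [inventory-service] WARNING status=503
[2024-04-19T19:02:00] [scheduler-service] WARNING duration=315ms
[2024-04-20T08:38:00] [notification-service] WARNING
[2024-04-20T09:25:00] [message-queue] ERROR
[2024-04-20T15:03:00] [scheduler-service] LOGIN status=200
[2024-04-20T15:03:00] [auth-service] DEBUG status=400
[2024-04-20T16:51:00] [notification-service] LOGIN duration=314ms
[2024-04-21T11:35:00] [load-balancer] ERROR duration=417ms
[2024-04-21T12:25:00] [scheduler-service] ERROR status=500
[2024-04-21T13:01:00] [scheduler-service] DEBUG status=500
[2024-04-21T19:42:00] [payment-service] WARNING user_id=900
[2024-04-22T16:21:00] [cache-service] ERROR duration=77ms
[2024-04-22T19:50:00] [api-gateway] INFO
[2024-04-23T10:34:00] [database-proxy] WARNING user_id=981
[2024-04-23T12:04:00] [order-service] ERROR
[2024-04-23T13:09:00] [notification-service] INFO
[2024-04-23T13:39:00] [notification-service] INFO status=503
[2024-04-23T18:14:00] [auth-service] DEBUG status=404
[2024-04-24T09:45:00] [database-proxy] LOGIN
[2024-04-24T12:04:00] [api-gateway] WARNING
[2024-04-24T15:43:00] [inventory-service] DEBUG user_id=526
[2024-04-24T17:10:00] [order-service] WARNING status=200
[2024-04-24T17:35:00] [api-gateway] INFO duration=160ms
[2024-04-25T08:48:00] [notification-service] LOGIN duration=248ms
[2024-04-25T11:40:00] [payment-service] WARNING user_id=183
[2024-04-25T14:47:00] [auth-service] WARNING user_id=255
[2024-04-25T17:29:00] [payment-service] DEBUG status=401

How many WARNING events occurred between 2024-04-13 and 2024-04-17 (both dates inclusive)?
5

To filter by date range:

1. Date range: 2024-04-13 through 2024-04-17, both dates inclusive
2. Filter for WARNING events whose date falls in this range
3. Count matching events: 5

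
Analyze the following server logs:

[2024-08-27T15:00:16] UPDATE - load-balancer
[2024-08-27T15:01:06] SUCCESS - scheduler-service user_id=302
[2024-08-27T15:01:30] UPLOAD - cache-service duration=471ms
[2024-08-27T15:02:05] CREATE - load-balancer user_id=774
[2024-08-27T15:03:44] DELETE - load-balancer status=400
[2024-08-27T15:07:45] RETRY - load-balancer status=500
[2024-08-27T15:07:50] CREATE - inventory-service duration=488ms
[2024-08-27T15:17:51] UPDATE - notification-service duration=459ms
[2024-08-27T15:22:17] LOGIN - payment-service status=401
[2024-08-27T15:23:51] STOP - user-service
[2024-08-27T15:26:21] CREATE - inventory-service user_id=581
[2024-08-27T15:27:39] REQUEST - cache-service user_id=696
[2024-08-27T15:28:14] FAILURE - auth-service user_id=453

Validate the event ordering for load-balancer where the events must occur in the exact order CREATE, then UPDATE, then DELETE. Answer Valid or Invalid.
Invalid

To validate ordering:

1. Required order: CREATE → UPDATE → DELETE
2. Rule: the events must occur in the exact order CREATE, then UPDATE, then DELETE
3. Check actual order of events for load-balancer
4. Result: Invalid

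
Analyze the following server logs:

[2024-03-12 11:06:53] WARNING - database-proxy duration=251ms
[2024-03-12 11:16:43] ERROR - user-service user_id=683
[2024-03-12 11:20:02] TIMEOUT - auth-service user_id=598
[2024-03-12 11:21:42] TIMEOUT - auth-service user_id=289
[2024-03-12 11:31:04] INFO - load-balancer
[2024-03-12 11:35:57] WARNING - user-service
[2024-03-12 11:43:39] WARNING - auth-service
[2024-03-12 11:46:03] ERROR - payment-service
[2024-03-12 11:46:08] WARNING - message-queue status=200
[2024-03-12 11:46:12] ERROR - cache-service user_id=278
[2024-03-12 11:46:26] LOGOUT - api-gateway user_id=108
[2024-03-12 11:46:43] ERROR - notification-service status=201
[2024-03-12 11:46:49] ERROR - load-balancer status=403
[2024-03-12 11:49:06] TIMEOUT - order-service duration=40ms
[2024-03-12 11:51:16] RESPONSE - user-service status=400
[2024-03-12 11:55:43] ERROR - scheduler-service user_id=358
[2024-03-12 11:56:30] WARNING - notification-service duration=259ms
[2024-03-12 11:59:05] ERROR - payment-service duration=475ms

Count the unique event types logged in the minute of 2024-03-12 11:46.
3

To count unique event types:

1. Filter events in the minute starting at 2024-03-12 11:46
2. Extract event types from matching entries
3. Count unique types: 3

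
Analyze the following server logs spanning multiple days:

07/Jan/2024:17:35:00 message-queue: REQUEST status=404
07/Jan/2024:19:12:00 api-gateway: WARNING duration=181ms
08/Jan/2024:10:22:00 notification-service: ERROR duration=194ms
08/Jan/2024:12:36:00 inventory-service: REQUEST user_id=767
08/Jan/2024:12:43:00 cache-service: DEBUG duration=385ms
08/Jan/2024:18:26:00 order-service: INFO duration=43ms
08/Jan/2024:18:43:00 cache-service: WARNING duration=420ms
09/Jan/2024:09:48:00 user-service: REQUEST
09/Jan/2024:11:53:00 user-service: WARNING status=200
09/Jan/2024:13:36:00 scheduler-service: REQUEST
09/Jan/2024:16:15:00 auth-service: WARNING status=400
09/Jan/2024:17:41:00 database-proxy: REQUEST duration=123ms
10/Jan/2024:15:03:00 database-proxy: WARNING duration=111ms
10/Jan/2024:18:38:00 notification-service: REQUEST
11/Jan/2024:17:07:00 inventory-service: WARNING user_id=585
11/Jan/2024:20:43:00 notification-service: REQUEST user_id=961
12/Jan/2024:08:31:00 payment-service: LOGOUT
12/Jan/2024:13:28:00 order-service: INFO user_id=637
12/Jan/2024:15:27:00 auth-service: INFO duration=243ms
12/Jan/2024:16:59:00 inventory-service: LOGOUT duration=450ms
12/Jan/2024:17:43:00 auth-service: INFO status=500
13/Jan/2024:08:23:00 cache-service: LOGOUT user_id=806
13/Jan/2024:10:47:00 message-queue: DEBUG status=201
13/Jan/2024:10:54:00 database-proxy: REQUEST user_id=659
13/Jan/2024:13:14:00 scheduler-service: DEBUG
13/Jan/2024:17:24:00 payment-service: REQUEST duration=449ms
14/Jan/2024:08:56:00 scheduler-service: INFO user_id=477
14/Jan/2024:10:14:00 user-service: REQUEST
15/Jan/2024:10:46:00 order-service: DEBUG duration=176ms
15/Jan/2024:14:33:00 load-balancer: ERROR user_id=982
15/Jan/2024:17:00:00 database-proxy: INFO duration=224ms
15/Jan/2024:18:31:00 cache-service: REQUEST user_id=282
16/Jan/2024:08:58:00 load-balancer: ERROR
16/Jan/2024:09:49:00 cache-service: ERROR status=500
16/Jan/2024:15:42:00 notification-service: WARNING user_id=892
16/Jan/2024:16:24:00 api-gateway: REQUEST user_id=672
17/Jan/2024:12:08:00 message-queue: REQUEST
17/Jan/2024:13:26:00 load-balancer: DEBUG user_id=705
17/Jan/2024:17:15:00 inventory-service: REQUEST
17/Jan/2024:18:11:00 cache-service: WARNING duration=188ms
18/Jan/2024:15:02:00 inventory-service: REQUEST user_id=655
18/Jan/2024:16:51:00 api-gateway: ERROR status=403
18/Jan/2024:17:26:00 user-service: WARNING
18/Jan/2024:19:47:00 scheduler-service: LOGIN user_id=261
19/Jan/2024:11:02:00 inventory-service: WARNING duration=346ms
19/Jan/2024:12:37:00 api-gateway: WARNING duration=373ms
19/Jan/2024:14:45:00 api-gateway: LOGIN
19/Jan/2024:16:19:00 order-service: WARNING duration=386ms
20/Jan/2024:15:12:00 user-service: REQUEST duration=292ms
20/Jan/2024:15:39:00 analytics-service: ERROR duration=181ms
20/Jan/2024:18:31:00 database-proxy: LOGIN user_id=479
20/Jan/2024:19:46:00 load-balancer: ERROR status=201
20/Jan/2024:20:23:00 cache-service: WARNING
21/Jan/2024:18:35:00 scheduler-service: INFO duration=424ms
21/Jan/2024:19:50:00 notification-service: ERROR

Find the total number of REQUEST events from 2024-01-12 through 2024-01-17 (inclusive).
7

To filter by date range:

1. Date range: 2024-01-12 through 2024-01-17, both dates inclusive
2. Filter for REQUEST events whose date falls in this range
3. Count matching events: 7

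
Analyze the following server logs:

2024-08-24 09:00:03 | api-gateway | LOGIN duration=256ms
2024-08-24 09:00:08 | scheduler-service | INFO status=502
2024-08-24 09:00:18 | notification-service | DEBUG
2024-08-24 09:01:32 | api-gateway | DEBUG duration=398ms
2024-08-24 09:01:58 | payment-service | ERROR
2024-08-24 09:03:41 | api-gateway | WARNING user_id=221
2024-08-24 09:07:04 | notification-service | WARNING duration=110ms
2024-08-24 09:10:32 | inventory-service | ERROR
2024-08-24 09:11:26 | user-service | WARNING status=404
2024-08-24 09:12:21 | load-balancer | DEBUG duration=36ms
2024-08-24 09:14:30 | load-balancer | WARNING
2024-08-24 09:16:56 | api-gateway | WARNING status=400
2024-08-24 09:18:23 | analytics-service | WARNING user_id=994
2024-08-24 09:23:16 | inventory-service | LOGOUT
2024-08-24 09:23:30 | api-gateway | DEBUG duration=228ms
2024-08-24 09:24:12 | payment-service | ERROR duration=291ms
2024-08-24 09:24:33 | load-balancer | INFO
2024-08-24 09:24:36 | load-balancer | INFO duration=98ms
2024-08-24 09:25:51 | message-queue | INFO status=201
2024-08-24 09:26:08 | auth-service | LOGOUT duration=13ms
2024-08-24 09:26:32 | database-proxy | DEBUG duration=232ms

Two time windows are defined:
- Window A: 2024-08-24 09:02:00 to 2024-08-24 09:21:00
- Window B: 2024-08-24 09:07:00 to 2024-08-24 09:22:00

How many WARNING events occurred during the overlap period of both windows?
5

To find overlap events:

1. Window A: 2024-08-24 09:02:00 to 2024-08-24 09:21:00
2. Window B: 2024-08-24 09:07:00 to 2024-08-24 09:22:00
3. Overlap period: 2024-08-24 09:07:00 to 2024-08-24 09:21:00
4. Count WARNING events in overlap: 5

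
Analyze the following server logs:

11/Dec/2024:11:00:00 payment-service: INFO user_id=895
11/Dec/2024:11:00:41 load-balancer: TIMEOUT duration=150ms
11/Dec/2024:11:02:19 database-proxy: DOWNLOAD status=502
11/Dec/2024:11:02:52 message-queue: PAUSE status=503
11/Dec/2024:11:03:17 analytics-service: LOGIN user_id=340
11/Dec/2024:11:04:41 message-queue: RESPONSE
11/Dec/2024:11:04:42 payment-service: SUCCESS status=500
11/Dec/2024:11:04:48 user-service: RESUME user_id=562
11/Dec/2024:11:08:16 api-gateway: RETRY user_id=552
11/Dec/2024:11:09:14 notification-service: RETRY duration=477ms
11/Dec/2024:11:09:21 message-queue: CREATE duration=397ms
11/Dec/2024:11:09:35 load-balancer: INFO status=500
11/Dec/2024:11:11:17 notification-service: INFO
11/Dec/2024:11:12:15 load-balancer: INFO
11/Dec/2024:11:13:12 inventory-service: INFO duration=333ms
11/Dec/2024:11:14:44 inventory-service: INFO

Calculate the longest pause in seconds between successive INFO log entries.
575

To find the longest gap:

1. Extract all INFO events in chronological order
2. Calculate time differences between consecutive events
3. Find the maximum difference
4. Longest gap: 575 seconds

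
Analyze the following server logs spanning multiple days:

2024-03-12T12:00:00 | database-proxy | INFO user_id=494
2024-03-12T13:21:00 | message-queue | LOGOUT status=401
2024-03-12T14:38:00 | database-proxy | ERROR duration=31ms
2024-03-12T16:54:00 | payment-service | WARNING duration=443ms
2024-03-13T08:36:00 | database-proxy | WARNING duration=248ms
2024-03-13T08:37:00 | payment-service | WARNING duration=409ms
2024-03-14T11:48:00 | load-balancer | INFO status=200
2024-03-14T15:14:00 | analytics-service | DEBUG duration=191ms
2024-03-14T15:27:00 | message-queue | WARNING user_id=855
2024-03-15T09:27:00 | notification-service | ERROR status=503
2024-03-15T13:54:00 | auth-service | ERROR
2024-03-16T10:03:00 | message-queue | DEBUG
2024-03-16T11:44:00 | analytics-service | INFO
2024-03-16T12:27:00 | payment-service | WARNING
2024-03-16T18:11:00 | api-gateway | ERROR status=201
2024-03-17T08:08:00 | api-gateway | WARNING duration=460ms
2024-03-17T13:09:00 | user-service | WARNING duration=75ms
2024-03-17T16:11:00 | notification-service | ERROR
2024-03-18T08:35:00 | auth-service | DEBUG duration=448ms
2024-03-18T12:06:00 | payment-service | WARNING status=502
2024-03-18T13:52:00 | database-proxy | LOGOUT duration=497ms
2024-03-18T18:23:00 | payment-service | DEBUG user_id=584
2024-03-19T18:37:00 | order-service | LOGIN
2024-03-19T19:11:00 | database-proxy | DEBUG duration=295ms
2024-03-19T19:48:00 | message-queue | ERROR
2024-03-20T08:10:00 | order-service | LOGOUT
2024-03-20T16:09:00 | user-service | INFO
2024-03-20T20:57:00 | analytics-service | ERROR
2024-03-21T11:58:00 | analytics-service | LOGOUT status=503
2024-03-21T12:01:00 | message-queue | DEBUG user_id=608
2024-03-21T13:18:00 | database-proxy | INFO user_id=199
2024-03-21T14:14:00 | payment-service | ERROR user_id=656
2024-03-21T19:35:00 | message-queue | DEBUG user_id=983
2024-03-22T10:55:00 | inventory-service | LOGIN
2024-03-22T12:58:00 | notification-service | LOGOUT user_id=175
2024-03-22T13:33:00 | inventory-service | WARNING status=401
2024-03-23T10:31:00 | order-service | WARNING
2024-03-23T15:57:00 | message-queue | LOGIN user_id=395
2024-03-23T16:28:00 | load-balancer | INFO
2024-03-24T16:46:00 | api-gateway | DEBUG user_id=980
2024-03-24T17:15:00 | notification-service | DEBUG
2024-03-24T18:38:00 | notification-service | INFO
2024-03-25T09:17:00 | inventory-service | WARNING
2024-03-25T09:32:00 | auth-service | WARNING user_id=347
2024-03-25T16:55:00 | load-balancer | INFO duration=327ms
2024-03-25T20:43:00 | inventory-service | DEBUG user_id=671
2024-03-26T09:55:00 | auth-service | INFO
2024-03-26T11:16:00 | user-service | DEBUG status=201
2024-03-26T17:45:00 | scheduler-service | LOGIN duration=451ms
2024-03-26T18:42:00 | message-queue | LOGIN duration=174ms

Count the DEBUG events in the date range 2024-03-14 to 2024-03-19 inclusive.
5

To filter by date range:

1. Date range: 2024-03-14 through 2024-03-19, both dates inclusive
2. Filter for DEBUG events whose date falls in this range
3. Count matching events: 5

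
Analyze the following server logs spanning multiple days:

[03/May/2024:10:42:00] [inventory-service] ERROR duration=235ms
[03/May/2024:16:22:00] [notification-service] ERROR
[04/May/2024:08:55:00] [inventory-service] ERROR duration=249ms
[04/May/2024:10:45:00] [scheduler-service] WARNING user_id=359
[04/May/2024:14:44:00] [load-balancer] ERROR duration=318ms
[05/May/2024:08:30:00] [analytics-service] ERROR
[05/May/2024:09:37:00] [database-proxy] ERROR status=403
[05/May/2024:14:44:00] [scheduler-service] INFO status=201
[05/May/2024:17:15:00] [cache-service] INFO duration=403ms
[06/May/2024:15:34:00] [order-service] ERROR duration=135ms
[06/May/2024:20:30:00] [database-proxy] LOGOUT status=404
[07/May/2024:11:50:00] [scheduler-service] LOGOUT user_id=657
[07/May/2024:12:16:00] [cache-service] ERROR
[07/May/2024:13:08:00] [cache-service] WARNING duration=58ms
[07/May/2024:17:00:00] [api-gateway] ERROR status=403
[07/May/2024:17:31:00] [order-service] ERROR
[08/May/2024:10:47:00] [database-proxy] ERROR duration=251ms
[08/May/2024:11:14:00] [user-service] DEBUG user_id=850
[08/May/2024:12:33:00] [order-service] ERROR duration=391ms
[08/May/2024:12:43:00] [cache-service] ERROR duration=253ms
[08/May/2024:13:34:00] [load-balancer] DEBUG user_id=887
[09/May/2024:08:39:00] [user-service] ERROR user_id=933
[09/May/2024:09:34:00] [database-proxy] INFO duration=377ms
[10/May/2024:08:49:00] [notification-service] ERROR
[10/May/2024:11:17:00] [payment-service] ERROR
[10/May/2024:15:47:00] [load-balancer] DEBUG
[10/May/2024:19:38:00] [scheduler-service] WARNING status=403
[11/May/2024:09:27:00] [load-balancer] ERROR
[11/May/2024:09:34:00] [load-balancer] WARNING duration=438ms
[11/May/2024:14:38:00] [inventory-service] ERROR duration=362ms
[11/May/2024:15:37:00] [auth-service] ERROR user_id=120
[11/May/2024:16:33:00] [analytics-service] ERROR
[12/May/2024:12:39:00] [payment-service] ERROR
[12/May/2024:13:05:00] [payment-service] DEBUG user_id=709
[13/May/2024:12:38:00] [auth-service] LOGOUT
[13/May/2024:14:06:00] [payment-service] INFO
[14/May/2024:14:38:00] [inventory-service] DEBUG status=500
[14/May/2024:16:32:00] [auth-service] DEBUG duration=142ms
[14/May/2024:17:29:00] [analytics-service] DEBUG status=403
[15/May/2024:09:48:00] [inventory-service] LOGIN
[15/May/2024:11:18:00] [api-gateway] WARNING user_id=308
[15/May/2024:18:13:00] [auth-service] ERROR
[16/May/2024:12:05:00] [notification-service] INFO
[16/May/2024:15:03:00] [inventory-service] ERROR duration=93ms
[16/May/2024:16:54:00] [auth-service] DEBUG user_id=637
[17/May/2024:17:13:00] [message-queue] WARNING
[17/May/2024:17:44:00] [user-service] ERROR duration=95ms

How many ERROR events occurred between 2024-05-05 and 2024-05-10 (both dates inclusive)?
12

To filter by date range:

1. Date range: 2024-05-05 through 2024-05-10, both dates inclusive
2. Filter for ERROR events whose date falls in this range
3. Count matching events: 12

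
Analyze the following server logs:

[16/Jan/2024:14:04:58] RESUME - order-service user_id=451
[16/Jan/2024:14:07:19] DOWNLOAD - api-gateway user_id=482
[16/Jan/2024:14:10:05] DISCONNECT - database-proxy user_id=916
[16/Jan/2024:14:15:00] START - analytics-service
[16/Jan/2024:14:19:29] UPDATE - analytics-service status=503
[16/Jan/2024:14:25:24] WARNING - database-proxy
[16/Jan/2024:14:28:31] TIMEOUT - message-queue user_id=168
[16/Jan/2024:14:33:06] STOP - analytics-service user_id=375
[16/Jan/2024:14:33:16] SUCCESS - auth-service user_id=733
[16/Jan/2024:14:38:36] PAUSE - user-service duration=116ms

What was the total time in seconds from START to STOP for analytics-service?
1086

To calculate state duration:

1. Find START event for analytics-service: 16/Jan/2024:14:15:00
2. Find STOP event for analytics-service: 16/Jan/2024:14:33:06
3. Calculate duration: 16/Jan/2024:14:33:06 - 16/Jan/2024:14:15:00 = 1086 seconds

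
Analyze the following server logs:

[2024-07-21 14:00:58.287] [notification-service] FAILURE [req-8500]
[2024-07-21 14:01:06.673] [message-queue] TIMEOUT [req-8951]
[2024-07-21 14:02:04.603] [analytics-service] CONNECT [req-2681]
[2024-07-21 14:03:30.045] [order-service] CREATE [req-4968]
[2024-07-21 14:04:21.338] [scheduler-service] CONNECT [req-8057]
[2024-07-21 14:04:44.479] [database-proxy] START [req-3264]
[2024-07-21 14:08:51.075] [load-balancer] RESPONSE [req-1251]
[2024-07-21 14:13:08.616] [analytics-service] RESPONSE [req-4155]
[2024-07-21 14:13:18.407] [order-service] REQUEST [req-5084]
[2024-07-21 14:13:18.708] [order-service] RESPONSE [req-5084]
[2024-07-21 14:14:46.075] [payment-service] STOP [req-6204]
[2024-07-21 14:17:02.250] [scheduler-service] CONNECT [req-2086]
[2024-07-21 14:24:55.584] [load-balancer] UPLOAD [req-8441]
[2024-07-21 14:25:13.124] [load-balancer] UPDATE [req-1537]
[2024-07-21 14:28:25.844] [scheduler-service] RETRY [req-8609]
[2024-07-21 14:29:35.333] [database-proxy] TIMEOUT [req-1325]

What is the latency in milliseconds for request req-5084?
301

To calculate latency:

1. Find REQUEST with id req-5084: 2024-07-21 14:13:18.407
2. Find RESPONSE with id req-5084: 2024-07-21 14:13:18.708
3. Latency: 2024-07-21 14:13:18.708 - 2024-07-21 14:13:18.407 = 301ms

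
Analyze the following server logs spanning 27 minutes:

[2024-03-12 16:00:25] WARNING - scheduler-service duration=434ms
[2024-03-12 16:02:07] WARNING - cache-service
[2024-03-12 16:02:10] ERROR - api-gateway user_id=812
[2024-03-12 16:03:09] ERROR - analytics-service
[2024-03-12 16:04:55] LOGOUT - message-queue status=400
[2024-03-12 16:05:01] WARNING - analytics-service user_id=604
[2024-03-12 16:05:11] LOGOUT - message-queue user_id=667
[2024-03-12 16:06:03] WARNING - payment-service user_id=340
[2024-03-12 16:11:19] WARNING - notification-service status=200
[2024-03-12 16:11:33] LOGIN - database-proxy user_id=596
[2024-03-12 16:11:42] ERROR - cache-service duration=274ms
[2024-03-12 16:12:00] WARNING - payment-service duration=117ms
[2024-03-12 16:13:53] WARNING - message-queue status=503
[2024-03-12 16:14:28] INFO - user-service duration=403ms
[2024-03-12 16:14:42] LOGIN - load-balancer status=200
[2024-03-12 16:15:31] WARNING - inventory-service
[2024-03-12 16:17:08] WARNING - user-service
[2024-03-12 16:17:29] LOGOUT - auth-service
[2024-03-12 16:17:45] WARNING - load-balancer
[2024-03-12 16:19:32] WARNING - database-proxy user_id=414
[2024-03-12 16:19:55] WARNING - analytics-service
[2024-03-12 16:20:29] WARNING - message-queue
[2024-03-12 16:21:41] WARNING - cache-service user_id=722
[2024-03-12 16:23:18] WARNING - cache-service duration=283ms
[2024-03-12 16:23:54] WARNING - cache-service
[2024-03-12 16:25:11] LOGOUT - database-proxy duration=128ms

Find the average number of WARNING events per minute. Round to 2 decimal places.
0.59

To calculate the rate:

1. Count total WARNING events: 16
2. Total time period: 27 minutes
3. Rate = 16 / 27 = 0.59 events per minute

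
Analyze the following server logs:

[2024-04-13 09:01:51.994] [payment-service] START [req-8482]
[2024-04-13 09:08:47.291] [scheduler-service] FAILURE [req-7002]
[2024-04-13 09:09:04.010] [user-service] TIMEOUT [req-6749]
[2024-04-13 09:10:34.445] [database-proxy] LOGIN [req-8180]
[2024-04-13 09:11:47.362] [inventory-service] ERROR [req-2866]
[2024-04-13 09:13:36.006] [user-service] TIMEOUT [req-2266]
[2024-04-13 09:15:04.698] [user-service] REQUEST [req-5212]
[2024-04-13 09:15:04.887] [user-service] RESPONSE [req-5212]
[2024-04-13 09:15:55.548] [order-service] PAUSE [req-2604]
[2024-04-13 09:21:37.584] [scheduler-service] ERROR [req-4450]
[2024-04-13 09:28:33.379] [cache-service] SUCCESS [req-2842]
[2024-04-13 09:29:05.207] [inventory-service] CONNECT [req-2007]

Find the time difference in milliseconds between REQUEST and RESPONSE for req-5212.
189

To calculate latency:

1. Find REQUEST with id req-5212: 2024-04-13 09:15:04.698
2. Find RESPONSE with id req-5212: 2024-04-13 09:15:04.887
3. Latency: 2024-04-13 09:15:04.887 - 2024-04-13 09:15:04.698 = 189ms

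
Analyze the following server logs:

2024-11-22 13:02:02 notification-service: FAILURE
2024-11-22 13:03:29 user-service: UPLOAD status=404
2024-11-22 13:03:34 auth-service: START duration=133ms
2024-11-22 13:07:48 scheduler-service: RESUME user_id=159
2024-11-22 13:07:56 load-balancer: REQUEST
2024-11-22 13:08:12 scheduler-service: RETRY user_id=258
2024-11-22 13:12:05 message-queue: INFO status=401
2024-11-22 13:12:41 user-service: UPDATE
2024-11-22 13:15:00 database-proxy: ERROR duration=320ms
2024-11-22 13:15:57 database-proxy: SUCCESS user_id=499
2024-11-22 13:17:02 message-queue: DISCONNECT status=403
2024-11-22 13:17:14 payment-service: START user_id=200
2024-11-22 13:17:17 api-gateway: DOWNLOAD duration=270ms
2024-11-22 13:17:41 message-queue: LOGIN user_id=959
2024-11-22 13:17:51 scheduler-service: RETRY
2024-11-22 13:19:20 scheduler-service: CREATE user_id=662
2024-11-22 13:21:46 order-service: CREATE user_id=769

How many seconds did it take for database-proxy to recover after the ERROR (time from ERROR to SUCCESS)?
57

To calculate recovery time:

1. Find ERROR event for database-proxy: 2024-11-22 13:15:00
2. Find next SUCCESS event for database-proxy: 2024-11-22 13:15:57
3. Recovery time: 2024-11-22 13:15:57 - 2024-11-22 13:15:00 = 57 seconds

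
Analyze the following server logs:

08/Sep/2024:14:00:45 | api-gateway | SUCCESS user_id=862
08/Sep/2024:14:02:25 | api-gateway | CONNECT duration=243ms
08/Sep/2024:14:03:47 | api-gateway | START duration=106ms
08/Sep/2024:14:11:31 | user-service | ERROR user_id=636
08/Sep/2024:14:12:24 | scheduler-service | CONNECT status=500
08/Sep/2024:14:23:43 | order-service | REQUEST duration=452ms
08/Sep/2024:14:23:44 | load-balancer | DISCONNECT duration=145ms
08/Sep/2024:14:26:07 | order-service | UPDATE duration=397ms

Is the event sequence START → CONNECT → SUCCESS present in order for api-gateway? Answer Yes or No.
No

To verify sequence order:

1. Find all events in sequence START → CONNECT → SUCCESS for api-gateway
2. Extract their timestamps
3. Check if timestamps are in ascending order
4. Result: No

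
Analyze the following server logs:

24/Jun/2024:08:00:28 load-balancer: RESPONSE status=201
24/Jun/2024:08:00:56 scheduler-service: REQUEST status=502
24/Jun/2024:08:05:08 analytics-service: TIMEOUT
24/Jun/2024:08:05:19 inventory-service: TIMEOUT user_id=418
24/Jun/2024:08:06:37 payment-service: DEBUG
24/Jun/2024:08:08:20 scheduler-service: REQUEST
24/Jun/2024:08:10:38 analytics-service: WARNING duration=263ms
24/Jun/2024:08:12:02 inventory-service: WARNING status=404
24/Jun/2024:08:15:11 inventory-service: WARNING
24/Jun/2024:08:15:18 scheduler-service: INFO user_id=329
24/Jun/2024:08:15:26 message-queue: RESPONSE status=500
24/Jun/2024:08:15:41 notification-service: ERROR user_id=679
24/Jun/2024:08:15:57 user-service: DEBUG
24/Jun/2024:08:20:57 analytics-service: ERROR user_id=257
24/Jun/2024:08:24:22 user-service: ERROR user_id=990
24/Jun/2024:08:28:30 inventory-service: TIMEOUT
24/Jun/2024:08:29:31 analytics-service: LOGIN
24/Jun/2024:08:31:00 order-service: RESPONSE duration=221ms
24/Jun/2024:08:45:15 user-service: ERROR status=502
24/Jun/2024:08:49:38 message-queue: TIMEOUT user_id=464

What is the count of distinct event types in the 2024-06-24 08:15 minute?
5

To count unique event types:

1. Filter events in the minute starting at 2024-06-24 08:15
2. Extract event types from matching entries
3. Count unique types: 5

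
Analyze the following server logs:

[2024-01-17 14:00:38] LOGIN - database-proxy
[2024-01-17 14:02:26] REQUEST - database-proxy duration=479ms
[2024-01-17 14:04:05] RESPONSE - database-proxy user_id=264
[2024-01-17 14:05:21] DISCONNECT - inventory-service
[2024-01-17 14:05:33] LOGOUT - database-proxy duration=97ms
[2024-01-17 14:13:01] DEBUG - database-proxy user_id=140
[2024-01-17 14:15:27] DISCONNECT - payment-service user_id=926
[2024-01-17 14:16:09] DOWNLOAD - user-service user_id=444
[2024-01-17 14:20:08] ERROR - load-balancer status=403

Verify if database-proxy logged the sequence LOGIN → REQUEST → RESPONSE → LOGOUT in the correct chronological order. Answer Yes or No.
Yes

To verify sequence order:

1. Find all events in sequence LOGIN → REQUEST → RESPONSE → LOGOUT for database-proxy
2. Extract their timestamps
3. Check if timestamps are in ascending order
4. Result: Yes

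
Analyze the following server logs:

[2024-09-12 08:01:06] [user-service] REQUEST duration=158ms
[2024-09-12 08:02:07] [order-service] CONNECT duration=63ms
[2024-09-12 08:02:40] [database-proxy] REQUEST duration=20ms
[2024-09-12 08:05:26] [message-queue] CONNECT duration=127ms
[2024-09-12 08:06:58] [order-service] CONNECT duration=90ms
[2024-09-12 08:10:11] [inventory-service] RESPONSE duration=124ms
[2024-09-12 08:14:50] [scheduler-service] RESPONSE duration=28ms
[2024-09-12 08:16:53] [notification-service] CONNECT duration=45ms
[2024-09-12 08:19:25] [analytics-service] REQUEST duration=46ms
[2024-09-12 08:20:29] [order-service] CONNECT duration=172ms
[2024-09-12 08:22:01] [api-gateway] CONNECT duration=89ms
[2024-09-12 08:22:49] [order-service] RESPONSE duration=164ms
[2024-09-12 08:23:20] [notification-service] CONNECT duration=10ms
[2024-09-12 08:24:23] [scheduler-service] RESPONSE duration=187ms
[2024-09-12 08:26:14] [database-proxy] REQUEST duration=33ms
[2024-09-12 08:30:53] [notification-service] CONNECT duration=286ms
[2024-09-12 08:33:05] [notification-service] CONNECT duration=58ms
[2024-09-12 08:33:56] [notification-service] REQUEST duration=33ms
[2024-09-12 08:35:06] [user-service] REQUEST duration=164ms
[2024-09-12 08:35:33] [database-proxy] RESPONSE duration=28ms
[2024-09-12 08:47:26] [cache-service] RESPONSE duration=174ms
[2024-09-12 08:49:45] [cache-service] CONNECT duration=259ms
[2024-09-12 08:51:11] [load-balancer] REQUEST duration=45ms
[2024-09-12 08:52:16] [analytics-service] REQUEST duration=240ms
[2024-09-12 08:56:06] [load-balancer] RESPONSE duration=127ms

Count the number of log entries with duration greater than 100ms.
12

To count timeouts:

1. Threshold: 100ms
2. Extract duration from each log entry
3. Count entries where duration > 100
4. Timeout count: 12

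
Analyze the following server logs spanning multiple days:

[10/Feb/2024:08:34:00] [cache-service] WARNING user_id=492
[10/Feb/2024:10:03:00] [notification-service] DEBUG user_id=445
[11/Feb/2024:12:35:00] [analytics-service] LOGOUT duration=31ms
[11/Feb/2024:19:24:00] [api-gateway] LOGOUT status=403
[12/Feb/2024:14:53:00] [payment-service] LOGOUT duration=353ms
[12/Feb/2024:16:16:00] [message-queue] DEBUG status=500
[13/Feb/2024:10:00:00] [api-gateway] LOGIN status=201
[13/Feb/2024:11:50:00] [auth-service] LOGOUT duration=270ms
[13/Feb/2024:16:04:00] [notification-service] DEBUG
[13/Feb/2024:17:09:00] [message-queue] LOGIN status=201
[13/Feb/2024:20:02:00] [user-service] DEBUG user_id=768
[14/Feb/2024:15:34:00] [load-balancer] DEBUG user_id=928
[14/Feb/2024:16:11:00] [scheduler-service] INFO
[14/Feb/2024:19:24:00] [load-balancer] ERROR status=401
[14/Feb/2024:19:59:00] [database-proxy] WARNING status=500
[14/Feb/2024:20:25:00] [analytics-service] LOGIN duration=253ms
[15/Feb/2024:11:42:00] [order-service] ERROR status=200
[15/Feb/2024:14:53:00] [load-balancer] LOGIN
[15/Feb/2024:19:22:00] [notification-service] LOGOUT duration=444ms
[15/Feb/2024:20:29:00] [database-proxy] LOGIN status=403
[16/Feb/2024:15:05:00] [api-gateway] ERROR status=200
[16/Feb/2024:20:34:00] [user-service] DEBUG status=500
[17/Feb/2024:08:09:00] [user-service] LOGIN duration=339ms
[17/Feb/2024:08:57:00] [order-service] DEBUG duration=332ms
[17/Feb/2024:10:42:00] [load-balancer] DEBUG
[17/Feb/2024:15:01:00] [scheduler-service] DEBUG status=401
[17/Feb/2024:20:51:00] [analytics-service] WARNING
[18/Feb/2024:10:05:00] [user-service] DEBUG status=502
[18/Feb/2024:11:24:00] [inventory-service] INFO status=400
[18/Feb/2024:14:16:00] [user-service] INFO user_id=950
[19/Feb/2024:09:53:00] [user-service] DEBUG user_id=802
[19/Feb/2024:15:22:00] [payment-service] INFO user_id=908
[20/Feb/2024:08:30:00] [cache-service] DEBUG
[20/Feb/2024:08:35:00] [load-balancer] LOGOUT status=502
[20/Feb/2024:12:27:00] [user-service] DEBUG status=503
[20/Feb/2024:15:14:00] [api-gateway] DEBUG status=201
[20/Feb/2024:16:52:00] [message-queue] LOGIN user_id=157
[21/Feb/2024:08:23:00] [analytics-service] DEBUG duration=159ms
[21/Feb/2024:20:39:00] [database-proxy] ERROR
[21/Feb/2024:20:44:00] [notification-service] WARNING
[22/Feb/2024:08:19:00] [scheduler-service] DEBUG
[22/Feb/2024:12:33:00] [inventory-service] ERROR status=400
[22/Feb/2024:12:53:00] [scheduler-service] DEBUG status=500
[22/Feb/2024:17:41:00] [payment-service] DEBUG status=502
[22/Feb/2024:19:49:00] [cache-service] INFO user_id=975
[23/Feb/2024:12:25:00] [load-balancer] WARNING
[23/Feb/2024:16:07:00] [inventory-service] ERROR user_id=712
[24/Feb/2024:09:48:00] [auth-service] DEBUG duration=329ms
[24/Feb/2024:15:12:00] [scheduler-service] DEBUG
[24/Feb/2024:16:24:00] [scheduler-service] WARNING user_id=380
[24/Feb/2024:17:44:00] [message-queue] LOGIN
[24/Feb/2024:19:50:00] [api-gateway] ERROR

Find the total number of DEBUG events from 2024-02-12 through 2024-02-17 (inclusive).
8

To filter by date range:

1. Date range: 2024-02-12 through 2024-02-17, both dates inclusive
2. Filter for DEBUG events whose date falls in this range
3. Count matching events: 8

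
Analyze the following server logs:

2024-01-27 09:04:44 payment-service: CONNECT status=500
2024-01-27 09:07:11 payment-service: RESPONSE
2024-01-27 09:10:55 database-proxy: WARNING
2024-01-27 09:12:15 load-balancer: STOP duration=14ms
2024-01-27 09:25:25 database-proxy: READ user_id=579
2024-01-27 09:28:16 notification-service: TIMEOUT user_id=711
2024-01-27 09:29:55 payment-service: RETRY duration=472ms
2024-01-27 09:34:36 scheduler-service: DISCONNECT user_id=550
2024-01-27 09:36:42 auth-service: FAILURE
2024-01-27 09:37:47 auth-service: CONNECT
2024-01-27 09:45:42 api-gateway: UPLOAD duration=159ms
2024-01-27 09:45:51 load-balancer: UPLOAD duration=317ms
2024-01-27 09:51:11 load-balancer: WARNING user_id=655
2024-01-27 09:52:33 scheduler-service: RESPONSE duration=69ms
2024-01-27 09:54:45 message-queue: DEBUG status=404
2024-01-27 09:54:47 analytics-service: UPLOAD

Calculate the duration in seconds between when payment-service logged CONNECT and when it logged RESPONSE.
147

To find the time between events:

1. Locate the first CONNECT event for payment-service: 2024-01-27 09:04:44
2. Locate the first RESPONSE event for payment-service: 2024-01-27 09:07:11
3. Calculate the difference: 2024-01-27 09:07:11 - 2024-01-27 09:04:44 = 147 seconds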